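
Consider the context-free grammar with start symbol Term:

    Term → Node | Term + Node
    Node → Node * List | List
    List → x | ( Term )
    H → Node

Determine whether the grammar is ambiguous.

Unambiguous

(H is unreachable from Term, so its rules don't affect L(Term).) The grammar is stratified — Term handles '+' (left-recursive), Node handles '*', List atoms. Each operator has a fixed associativity and precedence level, so every string has one parse.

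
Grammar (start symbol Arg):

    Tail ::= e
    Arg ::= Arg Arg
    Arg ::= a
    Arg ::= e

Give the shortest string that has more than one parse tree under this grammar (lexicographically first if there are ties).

length 1: no string has ≥2 trees
length 2: no string has ≥2 trees
length 3: a a a has 2 parse trees

Two derivations of a a a:
  Arg ⇒ Arg Arg ⇒ Arg Arg Arg ⇒ a Arg Arg ⇒ a a Arg ⇒ a a a
  Arg ⇒ Arg Arg ⇒ a Arg ⇒ a Arg Arg ⇒ a a Arg ⇒ a a a

a a a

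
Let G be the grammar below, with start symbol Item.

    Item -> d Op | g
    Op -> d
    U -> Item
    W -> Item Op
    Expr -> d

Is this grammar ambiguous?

Unambiguous

Only Item, Op are reachable from Item; ignoring the rest: Each reachable nonterminal has at most one production per leading terminal, and all productions are right-linear; the derivation is determined token-by-token.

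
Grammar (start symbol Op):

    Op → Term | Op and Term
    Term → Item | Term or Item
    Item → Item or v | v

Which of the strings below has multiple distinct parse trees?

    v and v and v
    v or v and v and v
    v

v or v and v and v

v and v and v: 1 tree
v or v and v and v: 2 trees
v: 1 tree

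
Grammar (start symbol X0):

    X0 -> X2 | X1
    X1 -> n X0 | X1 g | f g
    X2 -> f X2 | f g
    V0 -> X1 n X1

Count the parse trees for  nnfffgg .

Parse trees for nnfffgg:
  [X0 [X1 n [X0 [X1 [X1 n [X0 [X2 f [X2 f [X2 f g]]]]] g]]]]
  [X0 [X1 [X1 n [X0 [X1 n [X0 [X2 f [X2 f [X2 f g]]]]]]] g]]

2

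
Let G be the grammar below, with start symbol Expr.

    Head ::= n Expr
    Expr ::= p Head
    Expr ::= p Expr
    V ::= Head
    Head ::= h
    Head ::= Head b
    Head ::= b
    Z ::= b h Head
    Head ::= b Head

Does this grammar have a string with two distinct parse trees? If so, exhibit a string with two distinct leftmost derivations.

Ambiguous

Witness: p b b

Derivation 1: Expr ⇒ p Head ⇒ p Head b ⇒ p b b
Derivation 2: Expr ⇒ p Head ⇒ p b Head ⇒ p b b

Two distinct leftmost derivations for the same string.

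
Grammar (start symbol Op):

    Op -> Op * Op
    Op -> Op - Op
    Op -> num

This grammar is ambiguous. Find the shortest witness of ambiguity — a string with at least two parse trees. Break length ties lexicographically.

length 1: no string has ≥2 trees
length 3: no string has ≥2 trees
length 5: num * num * num has 2 parse trees

Two derivations of num * num * num:
  Op ⇒ Op * Op ⇒ Op * Op * Op ⇒ num * Op * Op ⇒ num * num * Op ⇒ num * num * num
  Op ⇒ Op * Op ⇒ num * Op ⇒ num * Op * Op ⇒ num * num * Op ⇒ num * num * num

num * num * num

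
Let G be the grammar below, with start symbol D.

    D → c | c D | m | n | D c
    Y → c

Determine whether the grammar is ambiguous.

Witness: c c

Derivation 1: D ⇒ c D ⇒ c c
Derivation 2: D ⇒ D c ⇒ c c

Two distinct leftmost derivations for the same string.

Ambiguous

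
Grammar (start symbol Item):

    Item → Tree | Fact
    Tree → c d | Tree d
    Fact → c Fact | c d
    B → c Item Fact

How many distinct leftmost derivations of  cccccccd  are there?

1

Parse trees for cccccccd:
  [Item [Fact c [Fact c [Fact c [Fact c [Fact c [Fact c [Fact c d]]]]]]]]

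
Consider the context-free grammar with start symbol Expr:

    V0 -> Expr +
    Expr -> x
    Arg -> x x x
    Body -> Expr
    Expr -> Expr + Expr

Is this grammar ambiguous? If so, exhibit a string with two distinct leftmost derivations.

Ambiguous

Witness: x + x + x

Derivation 1: Expr ⇒ Expr + Expr ⇒ x + Expr ⇒ x + Expr + Expr ⇒ x + x + Expr ⇒ x + x + x
Derivation 2: Expr ⇒ Expr + Expr ⇒ Expr + Expr + Expr ⇒ x + Expr + Expr ⇒ x + x + Expr ⇒ x + x + x

Two distinct leftmost derivations for the same string.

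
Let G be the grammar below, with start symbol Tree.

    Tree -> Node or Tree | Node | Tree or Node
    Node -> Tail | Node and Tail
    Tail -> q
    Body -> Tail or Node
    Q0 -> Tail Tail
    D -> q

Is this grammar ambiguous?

Ambiguous

Witness: q or q

Derivation 1: Tree ⇒ Node or Tree ⇒ Tail or Tree ⇒ q or Tree ⇒ q or Node ⇒ q or Tail ⇒ q or q
Derivation 2: Tree ⇒ Tree or Node ⇒ Node or Node ⇒ Tail or Node ⇒ q or Node ⇒ q or Tail ⇒ q or q

Two distinct leftmost derivations for the same string.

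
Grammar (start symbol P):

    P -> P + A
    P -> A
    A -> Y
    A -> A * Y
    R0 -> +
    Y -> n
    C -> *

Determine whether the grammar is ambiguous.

(C, R0 are unreachable from P, so their rules don't affect L(P).) The grammar is stratified — P handles '+' (left-recursive), A handles '*', Y atoms. Each operator has a fixed associativity and precedence level, so every string has one parse.

Unambiguous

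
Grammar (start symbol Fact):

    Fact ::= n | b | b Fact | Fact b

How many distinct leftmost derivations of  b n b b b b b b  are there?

7

Parse trees for b n b b b b b b:
  [Fact b [Fact [Fact [Fact [Fact [Fact [Fact [Fact n] b] b] b] b] b] b]]
  [Fact [Fact b [Fact [Fact [Fact [Fact [Fact [Fact n] b] b] b] b] b]] b]
  [Fact [Fact [Fact b [Fact [Fact [Fact [Fact [Fact n] b] b] b] b]] b] b]
  [Fact [Fact [Fact [Fact b [Fact [Fact [Fact [Fact n] b] b] b]] b] b] b]
  [Fact [Fact [Fact [Fact [Fact b [Fact [Fact [Fact n] b] b]] b] b] b] b]
  [Fact [Fact [Fact [Fact [Fact [Fact b [Fact [Fact n] b]] b] b] b] b] b]
  [Fact [Fact [Fact [Fact [Fact [Fact [Fact b [Fact n]] b] b] b] b] b] b]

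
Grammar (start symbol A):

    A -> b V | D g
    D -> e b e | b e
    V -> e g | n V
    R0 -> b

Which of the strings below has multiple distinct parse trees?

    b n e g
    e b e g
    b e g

b e g

b n e g: 1 tree
e b e g: 1 tree
b e g: 2 trees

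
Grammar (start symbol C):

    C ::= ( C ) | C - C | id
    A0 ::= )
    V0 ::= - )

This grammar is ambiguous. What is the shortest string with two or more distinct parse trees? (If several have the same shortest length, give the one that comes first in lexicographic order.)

length 1: no string has ≥2 trees
length 3: no string has ≥2 trees
length 5: id - id - id has 2 parse trees

Two derivations of id - id - id:
  C ⇒ C - C ⇒ C - C - C ⇒ id - C - C ⇒ id - id - C ⇒ id - id - id
  C ⇒ C - C ⇒ id - C ⇒ id - C - C ⇒ id - id - C ⇒ id - id - id

id - id - id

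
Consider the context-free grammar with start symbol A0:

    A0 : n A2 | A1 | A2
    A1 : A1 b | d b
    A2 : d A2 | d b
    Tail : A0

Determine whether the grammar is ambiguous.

Ambiguous

Witness: d b

Derivation 1: A0 ⇒ A1 ⇒ d b
Derivation 2: A0 ⇒ A2 ⇒ d b

Two distinct leftmost derivations for the same string.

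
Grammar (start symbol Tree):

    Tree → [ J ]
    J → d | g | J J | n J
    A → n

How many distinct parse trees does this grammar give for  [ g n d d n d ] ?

Parse trees for [ g n d d n d ] (showing first 6 of 9):
  [Tree [ [J [J g] [J [J n [J d]] [J [J d] [J n [J d]]]]] ]]
  [Tree [ [J [J g] [J [J [J n [J d]] [J d]] [J n [J d]]]] ]]
  [Tree [ [J [J g] [J [J n [J [J d] [J d]]] [J n [J d]]]] ]]
  [Tree [ [J [J g] [J n [J [J d] [J [J d] [J n [J d]]]]]] ]]
  [Tree [ [J [J g] [J n [J [J [J d] [J d]] [J n [J d]]]]] ]]
  [Tree [ [J [J [J g] [J n [J d]]] [J [J d] [J n [J d]]]] ]]

9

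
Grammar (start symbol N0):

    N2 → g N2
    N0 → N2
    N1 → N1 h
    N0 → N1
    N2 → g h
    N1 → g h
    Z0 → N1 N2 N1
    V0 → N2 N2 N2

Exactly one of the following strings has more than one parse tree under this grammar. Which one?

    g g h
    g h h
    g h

g h

g g h: 1 tree
g h h: 1 tree
g h: 2 trees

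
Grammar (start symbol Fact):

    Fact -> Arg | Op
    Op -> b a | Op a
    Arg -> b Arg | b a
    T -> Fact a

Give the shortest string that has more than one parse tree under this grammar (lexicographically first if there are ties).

length 2: b a has 2 parse trees

Two derivations of b a:
  Fact ⇒ Arg ⇒ b a
  Fact ⇒ Op ⇒ b a

b a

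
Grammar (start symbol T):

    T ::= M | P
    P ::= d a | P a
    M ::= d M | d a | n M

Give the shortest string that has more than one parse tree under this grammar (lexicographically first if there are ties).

length 2: d a has 2 parse trees

Two derivations of d a:
  T ⇒ M ⇒ d a
  T ⇒ P ⇒ d a

d a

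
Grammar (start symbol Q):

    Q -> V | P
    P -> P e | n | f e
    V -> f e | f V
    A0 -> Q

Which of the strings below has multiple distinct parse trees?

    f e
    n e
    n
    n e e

f e: 2 trees
n e: 1 tree
n: 1 tree
n e e: 1 tree

f e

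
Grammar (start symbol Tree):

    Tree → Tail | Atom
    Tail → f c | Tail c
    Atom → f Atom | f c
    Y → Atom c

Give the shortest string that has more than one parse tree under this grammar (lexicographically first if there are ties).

length 2: f c has 2 parse trees

Two derivations of f c:
  Tree ⇒ Tail ⇒ f c
  Tree ⇒ Atom ⇒ f c

f c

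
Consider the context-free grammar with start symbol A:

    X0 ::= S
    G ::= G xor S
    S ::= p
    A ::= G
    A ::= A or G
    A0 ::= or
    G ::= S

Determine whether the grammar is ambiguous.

Unambiguous

(A0, X0 are unreachable from A, so their rules don't affect L(A).) A → A or G | G  ;  G → G xor S | S  — a left-associative chain with S at the bottom. Each string factors uniquely by precedence.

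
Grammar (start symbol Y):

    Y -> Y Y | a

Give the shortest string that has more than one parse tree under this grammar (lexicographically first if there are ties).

length 1: no string has ≥2 trees
length 2: no string has ≥2 trees
length 3: a a a has 2 parse trees

Two derivations of a a a:
  Y ⇒ Y Y ⇒ Y Y Y ⇒ a Y Y ⇒ a a Y ⇒ a a a
  Y ⇒ Y Y ⇒ a Y ⇒ a Y Y ⇒ a a Y ⇒ a a a

a a a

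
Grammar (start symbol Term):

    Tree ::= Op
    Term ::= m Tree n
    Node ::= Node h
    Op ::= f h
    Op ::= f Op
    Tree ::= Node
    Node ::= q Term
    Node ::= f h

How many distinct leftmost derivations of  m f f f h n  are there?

1

Parse trees for m f f f h n:
  [Term m [Tree [Op f [Op f [Op f h]]]] n]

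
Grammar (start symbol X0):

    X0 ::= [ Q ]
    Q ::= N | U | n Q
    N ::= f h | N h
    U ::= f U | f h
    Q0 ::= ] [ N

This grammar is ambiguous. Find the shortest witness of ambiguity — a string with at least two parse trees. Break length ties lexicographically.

length 4: [ f h ] has 2 parse trees

Two derivations of [ f h ]:
  X0 ⇒ [ Q ] ⇒ [ N ] ⇒ [ f h ]
  X0 ⇒ [ Q ] ⇒ [ U ] ⇒ [ f h ]

[ f h ]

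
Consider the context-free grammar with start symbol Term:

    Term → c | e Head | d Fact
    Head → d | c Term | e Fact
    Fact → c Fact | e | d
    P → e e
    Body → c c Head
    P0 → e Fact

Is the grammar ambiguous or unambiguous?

Unambiguous

Only Term, Head, Fact are reachable from Term; ignoring the rest: Restricted to the reachable nonterminals, every rule has the form A → t or A → t B, and no two rules for the same A share a first terminal. The grammar encodes a DFA — one run per string.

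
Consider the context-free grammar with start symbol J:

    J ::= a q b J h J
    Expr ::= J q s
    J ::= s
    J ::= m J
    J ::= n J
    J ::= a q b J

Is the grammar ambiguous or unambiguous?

Witness: a q b a q b s h s

Derivation 1: J ⇒ a q b J h J ⇒ a q b a q b J h J ⇒ a q b a q b s h J ⇒ a q b a q b s h s
Derivation 2: J ⇒ a q b J ⇒ a q b a q b J h J ⇒ a q b a q b s h J ⇒ a q b a q b s h s

Two distinct leftmost derivations for the same string.

Ambiguous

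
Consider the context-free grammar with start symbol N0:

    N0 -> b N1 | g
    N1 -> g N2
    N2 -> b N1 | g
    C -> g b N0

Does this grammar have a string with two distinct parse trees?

Unambiguous

Only N0, N1, N2 are reachable from N0; ignoring the rest: The reachable rules are right-linear with at most one rule per (nonterminal, next-terminal) pair. Each input token forces the next rule, so parsing is deterministic.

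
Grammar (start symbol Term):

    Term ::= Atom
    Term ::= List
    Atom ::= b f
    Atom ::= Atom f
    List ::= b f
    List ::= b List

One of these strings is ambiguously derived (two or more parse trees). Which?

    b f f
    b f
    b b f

b f f: 1 tree
b f: 2 trees
b b f: 1 tree

b f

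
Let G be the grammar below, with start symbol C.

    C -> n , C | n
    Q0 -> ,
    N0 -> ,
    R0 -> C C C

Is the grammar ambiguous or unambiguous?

Unambiguous

(Q0, N0, R0 are unreachable from C, so their rules don't affect L(C).) The reachable grammar is A → atom sep A | atom. Each atom is followed by either the separator (recurse) or end-of-string (stop) — no choice point.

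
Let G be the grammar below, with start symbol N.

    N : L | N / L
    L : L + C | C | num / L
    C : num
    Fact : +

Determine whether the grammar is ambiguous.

Ambiguous

Witness: num / num

Derivation 1: N ⇒ L ⇒ num / L ⇒ num / C ⇒ num / num
Derivation 2: N ⇒ N / L ⇒ L / L ⇒ C / L ⇒ num / L ⇒ num / C ⇒ num / num

Two distinct leftmost derivations for the same string.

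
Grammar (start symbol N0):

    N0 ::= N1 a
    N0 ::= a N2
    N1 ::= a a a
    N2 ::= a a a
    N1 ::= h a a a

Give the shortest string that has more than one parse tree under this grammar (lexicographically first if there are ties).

length 4: a a a a has 2 parse trees

Two derivations of a a a a:
  N0 ⇒ N1 a ⇒ a a a a
  N0 ⇒ a N2 ⇒ a a a a

a a a a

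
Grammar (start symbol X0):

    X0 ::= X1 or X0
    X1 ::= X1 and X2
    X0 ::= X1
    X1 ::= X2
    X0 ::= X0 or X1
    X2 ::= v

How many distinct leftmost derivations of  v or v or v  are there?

4

Parse trees for v or v or v:
  [X0 [X1 [X2 v]] or [X0 [X1 [X2 v]] or [X0 [X1 [X2 v]]]]]
  [X0 [X1 [X2 v]] or [X0 [X0 [X1 [X2 v]]] or [X1 [X2 v]]]]
  [X0 [X0 [X1 [X2 v]] or [X0 [X1 [X2 v]]]] or [X1 [X2 v]]]
  [X0 [X0 [X0 [X1 [X2 v]]] or [X1 [X2 v]]] or [X1 [X2 v]]]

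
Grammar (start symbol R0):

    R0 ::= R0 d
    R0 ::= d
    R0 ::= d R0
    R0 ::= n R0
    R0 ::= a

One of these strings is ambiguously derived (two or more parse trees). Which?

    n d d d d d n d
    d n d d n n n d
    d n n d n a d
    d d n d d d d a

d n n d n a d

n d d d d d n d: 1 tree
d n d d n n n d: 1 tree
d n n d n a d: 6 trees
d d n d d d d a: 1 tree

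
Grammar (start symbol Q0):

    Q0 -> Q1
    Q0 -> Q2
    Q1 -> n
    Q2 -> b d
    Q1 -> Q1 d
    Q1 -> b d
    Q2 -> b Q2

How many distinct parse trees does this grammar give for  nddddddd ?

1

Parse trees for nddddddd:
  [Q0 [Q1 [Q1 [Q1 [Q1 [Q1 [Q1 [Q1 [Q1 n] d] d] d] d] d] d] d]]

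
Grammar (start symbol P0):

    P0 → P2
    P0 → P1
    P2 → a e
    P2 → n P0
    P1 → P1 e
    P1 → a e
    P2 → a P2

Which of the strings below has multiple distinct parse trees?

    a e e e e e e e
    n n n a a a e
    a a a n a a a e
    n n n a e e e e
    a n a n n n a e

a n a n n n a e

a e e e e e e e: 1 tree
n n n a a a e: 1 tree
a a a n a a a e: 1 tree
n n n a e e e e: 1 tree
a n a n n n a e: 2 trees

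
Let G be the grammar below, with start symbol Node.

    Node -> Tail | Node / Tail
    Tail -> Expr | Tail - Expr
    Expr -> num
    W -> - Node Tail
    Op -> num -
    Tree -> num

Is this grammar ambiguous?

Unambiguous

(W, Op, Tree are unreachable from Node, so their rules don't affect L(Node).) The grammar is stratified — Node handles '/' (left-recursive), Tail handles '-', Expr atoms. Each operator has a fixed associativity and precedence level, so every string has one parse.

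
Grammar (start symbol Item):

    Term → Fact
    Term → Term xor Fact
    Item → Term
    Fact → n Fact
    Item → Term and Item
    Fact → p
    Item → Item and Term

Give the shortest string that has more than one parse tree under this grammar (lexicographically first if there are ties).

p and p

length 1: no string has ≥2 trees
length 2: no string has ≥2 trees
length 3: p and p has 2 parse trees

Two derivations of p and p:
  Item ⇒ Term and Item ⇒ Fact and Item ⇒ p and Item ⇒ p and Term ⇒ p and Fact ⇒ p and p
  Item ⇒ Item and Term ⇒ Term and Term ⇒ Fact and Term ⇒ p and Term ⇒ p and Fact ⇒ p and p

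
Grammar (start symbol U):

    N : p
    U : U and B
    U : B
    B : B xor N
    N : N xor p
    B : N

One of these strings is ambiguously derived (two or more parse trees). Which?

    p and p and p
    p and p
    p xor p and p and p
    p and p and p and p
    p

p xor p and p and p

p and p and p: 1 tree
p and p: 1 tree
p xor p and p and p: 2 trees
p and p and p and p: 1 tree
p: 1 tree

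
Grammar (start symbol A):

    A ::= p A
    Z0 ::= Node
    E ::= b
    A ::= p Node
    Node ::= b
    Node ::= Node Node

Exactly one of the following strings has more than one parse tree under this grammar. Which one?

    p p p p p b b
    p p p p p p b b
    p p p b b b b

p p p p p b b: 1 tree
p p p p p p b b: 1 tree
p p p b b b b: 5 trees

p p p b b b b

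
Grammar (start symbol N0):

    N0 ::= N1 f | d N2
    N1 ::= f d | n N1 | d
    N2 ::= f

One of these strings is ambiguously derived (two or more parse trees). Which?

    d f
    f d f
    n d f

d f: 2 trees
f d f: 1 tree
n d f: 1 tree

d f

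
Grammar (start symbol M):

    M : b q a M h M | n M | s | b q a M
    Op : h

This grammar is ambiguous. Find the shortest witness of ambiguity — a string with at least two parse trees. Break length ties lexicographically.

b q a b q a s h s

length 1: no string has ≥2 trees
length 2: no string has ≥2 trees
length 3: no string has ≥2 trees
length 4: no string has ≥2 trees
length 5: no string has ≥2 trees
length 6: no string has ≥2 trees
length 7: no string has ≥2 trees
length 8: no string has ≥2 trees
length 9: b q a b q a s h s has 2 parse trees

Two derivations of b q a b q a s h s:
  M ⇒ b q a M h M ⇒ b q a b q a M h M ⇒ b q a b q a s h M ⇒ b q a b q a s h s
  M ⇒ b q a M ⇒ b q a b q a M h M ⇒ b q a b q a s h M ⇒ b q a b q a s h s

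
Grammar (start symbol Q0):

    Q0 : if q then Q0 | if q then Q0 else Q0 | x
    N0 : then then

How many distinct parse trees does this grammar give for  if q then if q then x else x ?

Parse trees for if q then if q then x else x:
  [Q0 if q then [Q0 if q then [Q0 x] else [Q0 x]]]
  [Q0 if q then [Q0 if q then [Q0 x]] else [Q0 x]]

2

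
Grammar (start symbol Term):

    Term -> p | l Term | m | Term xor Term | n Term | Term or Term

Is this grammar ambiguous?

Witness: l m or m

Derivation 1: Term ⇒ l Term ⇒ l Term or Term ⇒ l m or Term ⇒ l m or m
Derivation 2: Term ⇒ Term or Term ⇒ l Term or Term ⇒ l m or Term ⇒ l m or m

Two distinct leftmost derivations for the same string.

Ambiguous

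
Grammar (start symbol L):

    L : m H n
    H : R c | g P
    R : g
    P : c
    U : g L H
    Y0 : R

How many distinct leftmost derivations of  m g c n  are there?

Parse trees for m g c n:
  [L m [H [R g] c] n]
  [L m [H g [P c]] n]

2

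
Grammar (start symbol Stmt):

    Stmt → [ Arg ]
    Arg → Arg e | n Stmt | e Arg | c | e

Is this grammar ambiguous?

Ambiguous

Witness: [ e e ]

Derivation 1: Stmt ⇒ [ Arg ] ⇒ [ Arg e ] ⇒ [ e e ]
Derivation 2: Stmt ⇒ [ Arg ] ⇒ [ e Arg ] ⇒ [ e e ]

Two distinct leftmost derivations for the same string.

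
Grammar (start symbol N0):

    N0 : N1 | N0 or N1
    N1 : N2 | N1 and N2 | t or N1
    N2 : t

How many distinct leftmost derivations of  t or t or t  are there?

4

Parse trees for t or t or t:
  [N0 [N1 t or [N1 t or [N1 [N2 t]]]]]
  [N0 [N0 [N1 [N2 t]]] or [N1 t or [N1 [N2 t]]]]
  [N0 [N0 [N1 t or [N1 [N2 t]]]] or [N1 [N2 t]]]
  [N0 [N0 [N0 [N1 [N2 t]]] or [N1 [N2 t]]] or [N1 [N2 t]]]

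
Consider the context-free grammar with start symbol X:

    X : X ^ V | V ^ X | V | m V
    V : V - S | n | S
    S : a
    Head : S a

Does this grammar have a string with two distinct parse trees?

Ambiguous

Witness: a ^ a

Derivation 1: X ⇒ X ^ V ⇒ V ^ V ⇒ S ^ V ⇒ a ^ V ⇒ a ^ S ⇒ a ^ a
Derivation 2: X ⇒ V ^ X ⇒ S ^ X ⇒ a ^ X ⇒ a ^ V ⇒ a ^ S ⇒ a ^ a

Two distinct leftmost derivations for the same string.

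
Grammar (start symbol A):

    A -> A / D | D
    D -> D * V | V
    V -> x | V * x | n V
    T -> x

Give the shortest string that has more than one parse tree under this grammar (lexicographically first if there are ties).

length 1: no string has ≥2 trees
length 2: no string has ≥2 trees
length 3: x * x has 2 parse trees

Two derivations of x * x:
  A ⇒ D ⇒ D * V ⇒ V * V ⇒ x * V ⇒ x * x
  A ⇒ D ⇒ V ⇒ V * x ⇒ x * x

x * x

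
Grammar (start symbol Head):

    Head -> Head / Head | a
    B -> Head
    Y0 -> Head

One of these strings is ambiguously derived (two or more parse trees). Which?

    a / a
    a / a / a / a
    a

a / a / a / a

a / a: 1 tree
a / a / a / a: 5 trees
a: 1 tree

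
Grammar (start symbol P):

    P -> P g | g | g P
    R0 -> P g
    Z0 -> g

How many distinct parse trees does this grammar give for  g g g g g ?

Parse trees for g g g g g (showing first 6 of 16):
  [P [P [P [P [P g] g] g] g] g]
  [P [P [P [P g [P g]] g] g] g]
  [P [P [P g [P [P g] g]] g] g]
  [P [P [P g [P g [P g]]] g] g]
  [P [P g [P [P [P g] g] g]] g]
  [P [P g [P [P g [P g]] g]] g]

16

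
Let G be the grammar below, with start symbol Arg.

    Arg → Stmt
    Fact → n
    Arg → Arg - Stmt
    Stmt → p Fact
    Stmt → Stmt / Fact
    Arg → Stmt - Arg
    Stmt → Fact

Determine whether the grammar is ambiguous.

Witness: n - n

Derivation 1: Arg ⇒ Arg - Stmt ⇒ Stmt - Stmt ⇒ Fact - Stmt ⇒ n - Stmt ⇒ n - Fact ⇒ n - n
Derivation 2: Arg ⇒ Stmt - Arg ⇒ Fact - Arg ⇒ n - Arg ⇒ n - Stmt ⇒ n - Fact ⇒ n - n

Two distinct leftmost derivations for the same string.

Ambiguous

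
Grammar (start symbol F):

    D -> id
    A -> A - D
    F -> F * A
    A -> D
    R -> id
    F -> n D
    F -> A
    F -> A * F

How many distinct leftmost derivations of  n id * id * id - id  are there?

1

Parse trees for n id * id * id - id:
  [F [F [F n [D id]] * [A [D id]]] * [A [A [D id]] - [D id]]]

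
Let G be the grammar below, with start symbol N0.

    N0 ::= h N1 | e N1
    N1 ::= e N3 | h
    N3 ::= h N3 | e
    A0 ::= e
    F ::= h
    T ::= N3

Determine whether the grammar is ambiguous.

(A0, F, T are unreachable from N0, so their rules don't affect L(N0).) Each reachable nonterminal has at most one production per leading terminal, and all productions are right-linear; the derivation is determined token-by-token.

Unambiguous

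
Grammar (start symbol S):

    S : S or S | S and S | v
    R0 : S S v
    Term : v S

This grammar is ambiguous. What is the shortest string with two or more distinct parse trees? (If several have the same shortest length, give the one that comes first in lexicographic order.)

length 1: no string has ≥2 trees
length 3: no string has ≥2 trees
length 5: v and v and v has 2 parse trees

Two derivations of v and v and v:
  S ⇒ S and S ⇒ S and S and S ⇒ v and S and S ⇒ v and v and S ⇒ v and v and v
  S ⇒ S and S ⇒ v and S ⇒ v and S and S ⇒ v and v and S ⇒ v and v and v

v and v and v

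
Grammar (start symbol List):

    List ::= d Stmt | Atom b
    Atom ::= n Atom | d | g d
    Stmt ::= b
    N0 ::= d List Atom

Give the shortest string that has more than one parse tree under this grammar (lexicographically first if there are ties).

length 2: d b has 2 parse trees

Two derivations of d b:
  List ⇒ d Stmt ⇒ d b
  List ⇒ Atom b ⇒ d b

d b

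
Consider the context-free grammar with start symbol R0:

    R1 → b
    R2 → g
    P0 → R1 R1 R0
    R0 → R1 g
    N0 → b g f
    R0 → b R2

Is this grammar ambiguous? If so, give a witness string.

Witness: b g

Derivation 1: R0 ⇒ R1 g ⇒ b g
Derivation 2: R0 ⇒ b R2 ⇒ b g

Two distinct leftmost derivations for the same string.

Ambiguous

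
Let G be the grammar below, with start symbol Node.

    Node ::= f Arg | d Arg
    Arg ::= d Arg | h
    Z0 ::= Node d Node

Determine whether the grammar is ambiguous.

Only Node, Arg are reachable from Node; ignoring the rest: The reachable rules are right-linear with at most one rule per (nonterminal, next-terminal) pair. Each input token forces the next rule, so parsing is deterministic.

Unambiguous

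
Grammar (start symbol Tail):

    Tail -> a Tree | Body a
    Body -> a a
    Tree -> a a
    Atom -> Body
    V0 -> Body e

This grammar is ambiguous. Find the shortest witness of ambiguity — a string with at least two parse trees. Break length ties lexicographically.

length 3: a a a has 2 parse trees

Two derivations of a a a:
  Tail ⇒ a Tree ⇒ a a a
  Tail ⇒ Body a ⇒ a a a

a a a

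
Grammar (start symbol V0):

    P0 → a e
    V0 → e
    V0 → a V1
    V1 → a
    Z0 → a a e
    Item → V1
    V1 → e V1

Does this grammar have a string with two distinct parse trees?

Unambiguous

Only V0, V1 are reachable from V0; ignoring the rest: The reachable rules are right-linear with at most one rule per (nonterminal, next-terminal) pair. Each input token forces the next rule, so parsing is deterministic.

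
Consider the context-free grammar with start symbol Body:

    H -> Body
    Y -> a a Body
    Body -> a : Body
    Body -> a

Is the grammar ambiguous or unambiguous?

Unambiguous

Only Body is reachable from Body; ignoring the rest: Right-recursive list with a separator: after each atom, whether the separator follows determines the rule. One parse per string.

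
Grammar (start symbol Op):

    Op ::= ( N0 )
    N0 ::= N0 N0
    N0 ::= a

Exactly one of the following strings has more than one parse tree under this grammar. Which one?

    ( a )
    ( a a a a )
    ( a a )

( a ): 1 tree
( a a a a ): 5 trees
( a a ): 1 tree

( a a a a )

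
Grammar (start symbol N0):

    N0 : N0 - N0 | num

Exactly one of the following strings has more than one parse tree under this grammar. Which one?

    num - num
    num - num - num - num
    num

num - num - num - num

num - num: 1 tree
num - num - num - num: 5 trees
num: 1 tree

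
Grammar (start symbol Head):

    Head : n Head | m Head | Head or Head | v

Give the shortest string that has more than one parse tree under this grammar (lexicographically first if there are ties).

length 1: no string has ≥2 trees
length 2: no string has ≥2 trees
length 3: no string has ≥2 trees
length 4: m v or v has 2 parse trees

Two derivations of m v or v:
  Head ⇒ m Head ⇒ m Head or Head ⇒ m v or Head ⇒ m v or v
  Head ⇒ Head or Head ⇒ m Head or Head ⇒ m v or Head ⇒ m v or v

m v or v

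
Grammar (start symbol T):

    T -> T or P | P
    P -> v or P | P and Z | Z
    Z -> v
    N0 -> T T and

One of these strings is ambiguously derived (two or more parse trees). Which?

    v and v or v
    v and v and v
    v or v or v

v or v or v

v and v or v: 1 tree
v and v and v: 1 tree
v or v or v: 4 trees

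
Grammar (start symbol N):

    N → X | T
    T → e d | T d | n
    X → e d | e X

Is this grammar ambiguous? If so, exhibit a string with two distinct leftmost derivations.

Witness: e d

Derivation 1: N ⇒ X ⇒ e d
Derivation 2: N ⇒ T ⇒ e d

Two distinct leftmost derivations for the same string.

Ambiguous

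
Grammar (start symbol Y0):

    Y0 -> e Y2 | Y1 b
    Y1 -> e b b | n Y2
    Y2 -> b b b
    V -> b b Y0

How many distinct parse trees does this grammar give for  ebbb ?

Parse trees for ebbb:
  [Y0 e [Y2 b b b]]
  [Y0 [Y1 e b b] b]

2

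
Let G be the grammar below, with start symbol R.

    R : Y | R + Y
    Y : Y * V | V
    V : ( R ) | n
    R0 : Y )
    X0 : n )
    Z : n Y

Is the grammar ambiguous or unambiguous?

Unambiguous

(R0, X0, Z are unreachable from R, so their rules don't affect L(R).) R → R + Y | Y  ;  Y → Y * V | V  — a left-associative chain with V at the bottom. Each string factors uniquely by precedence.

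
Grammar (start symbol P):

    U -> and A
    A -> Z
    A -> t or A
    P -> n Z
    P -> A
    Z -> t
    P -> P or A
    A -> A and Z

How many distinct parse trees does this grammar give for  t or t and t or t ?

3

Parse trees for t or t and t or t:
  [P [P [A t or [A [A [Z t]] and [Z t]]]] or [A [Z t]]]
  [P [P [A [A t or [A [Z t]]] and [Z t]]] or [A [Z t]]]
  [P [P [P [A [Z t]]] or [A [A [Z t]] and [Z t]]] or [A [Z t]]]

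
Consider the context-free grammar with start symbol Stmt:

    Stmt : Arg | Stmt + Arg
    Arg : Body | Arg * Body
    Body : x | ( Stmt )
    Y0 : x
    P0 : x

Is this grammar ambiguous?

Only Stmt, Arg, Body are reachable from Stmt; ignoring the rest: Stmt → Stmt + Arg | Arg  ;  Arg → Arg * Body | Body  — a left-associative chain with Body at the bottom. Each string factors uniquely by precedence.

Unambiguous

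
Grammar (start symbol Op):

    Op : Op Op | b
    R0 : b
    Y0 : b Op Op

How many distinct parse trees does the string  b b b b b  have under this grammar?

14

Parse trees for b b b b b (showing first 6 of 14):
  [Op [Op b] [Op [Op b] [Op [Op b] [Op [Op b] [Op b]]]]]
  [Op [Op b] [Op [Op b] [Op [Op [Op b] [Op b]] [Op b]]]]
  [Op [Op b] [Op [Op [Op b] [Op b]] [Op [Op b] [Op b]]]]
  [Op [Op b] [Op [Op [Op b] [Op [Op b] [Op b]]] [Op b]]]
  [Op [Op b] [Op [Op [Op [Op b] [Op b]] [Op b]] [Op b]]]
  [Op [Op [Op b] [Op b]] [Op [Op b] [Op [Op b] [Op b]]]]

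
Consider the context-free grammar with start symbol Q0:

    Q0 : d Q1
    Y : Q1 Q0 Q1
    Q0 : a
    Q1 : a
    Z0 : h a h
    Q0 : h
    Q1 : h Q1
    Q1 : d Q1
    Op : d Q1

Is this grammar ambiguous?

Unambiguous

Only Q0, Q1 are reachable from Q0; ignoring the rest: Each reachable nonterminal has at most one production per leading terminal, and all productions are right-linear; the derivation is determined token-by-token.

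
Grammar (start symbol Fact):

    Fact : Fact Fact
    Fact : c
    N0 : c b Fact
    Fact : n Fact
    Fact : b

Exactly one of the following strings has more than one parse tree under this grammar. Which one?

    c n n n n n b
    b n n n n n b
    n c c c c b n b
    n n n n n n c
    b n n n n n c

c n n n n n b: 1 tree
b n n n n n b: 1 tree
n c c c c b n b: 132 trees
n n n n n n c: 1 tree
b n n n n n c: 1 tree

n c c c c b n b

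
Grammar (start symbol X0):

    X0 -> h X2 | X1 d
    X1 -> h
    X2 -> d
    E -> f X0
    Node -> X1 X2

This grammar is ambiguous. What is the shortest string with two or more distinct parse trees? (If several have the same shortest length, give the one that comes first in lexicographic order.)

h d

length 2: h d has 2 parse trees

Two derivations of h d:
  X0 ⇒ h X2 ⇒ h d
  X0 ⇒ X1 d ⇒ h d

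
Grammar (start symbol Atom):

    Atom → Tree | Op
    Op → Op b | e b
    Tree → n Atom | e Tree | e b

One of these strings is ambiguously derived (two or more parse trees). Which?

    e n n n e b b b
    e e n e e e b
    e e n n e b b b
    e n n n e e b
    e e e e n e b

e n n n e b b b: 1 tree
e e n e e e b: 1 tree
e e n n e b b b: 1 tree
e n n n e e b: 1 tree
e e e e n e b: 2 trees

e e e e n e b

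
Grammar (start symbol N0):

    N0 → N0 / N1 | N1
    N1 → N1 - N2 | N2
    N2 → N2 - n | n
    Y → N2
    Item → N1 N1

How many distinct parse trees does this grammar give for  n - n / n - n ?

4

Parse trees for n - n / n - n:
  [N0 [N0 [N1 [N1 [N2 n]] - [N2 n]]] / [N1 [N1 [N2 n]] - [N2 n]]]
  [N0 [N0 [N1 [N1 [N2 n]] - [N2 n]]] / [N1 [N2 [N2 n] - n]]]
  [N0 [N0 [N1 [N2 [N2 n] - n]]] / [N1 [N1 [N2 n]] - [N2 n]]]
  [N0 [N0 [N1 [N2 [N2 n] - n]]] / [N1 [N2 [N2 n] - n]]]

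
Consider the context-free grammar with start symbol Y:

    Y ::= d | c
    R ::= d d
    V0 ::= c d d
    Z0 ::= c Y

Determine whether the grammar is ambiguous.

Only Y is reachable from Y; ignoring the rest: Restricted to the reachable nonterminals, every rule has the form A → t or A → t B, and no two rules for the same A share a first terminal. The grammar encodes a DFA — one run per string.

Unambiguous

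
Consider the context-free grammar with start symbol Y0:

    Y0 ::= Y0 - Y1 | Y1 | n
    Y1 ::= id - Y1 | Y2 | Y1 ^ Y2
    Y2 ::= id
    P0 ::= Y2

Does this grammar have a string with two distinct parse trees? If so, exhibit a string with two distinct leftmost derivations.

Ambiguous

Witness: id - id

Derivation 1: Y0 ⇒ Y0 - Y1 ⇒ Y1 - Y1 ⇒ Y2 - Y1 ⇒ id - Y1 ⇒ id - Y2 ⇒ id - id
Derivation 2: Y0 ⇒ Y1 ⇒ id - Y1 ⇒ id - Y2 ⇒ id - id

Two distinct leftmost derivations for the same string.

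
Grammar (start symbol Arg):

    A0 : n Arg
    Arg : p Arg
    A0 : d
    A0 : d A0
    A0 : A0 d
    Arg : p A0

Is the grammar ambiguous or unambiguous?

Ambiguous

Witness: p d d

Derivation 1: Arg ⇒ p A0 ⇒ p d A0 ⇒ p d d
Derivation 2: Arg ⇒ p A0 ⇒ p A0 d ⇒ p d d

Two distinct leftmost derivations for the same string.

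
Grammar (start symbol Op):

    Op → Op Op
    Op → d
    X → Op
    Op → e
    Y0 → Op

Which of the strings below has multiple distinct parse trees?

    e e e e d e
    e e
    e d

e e e e d e: 42 trees
e e: 1 tree
e d: 1 tree

e e e e d e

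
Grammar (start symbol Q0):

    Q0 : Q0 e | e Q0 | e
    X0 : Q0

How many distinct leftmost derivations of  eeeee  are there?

Parse trees for eeeee (showing first 6 of 16):
  [Q0 [Q0 [Q0 [Q0 [Q0 e] e] e] e] e]
  [Q0 [Q0 [Q0 [Q0 e [Q0 e]] e] e] e]
  [Q0 [Q0 [Q0 e [Q0 [Q0 e] e]] e] e]
  [Q0 [Q0 [Q0 e [Q0 e [Q0 e]]] e] e]
  [Q0 [Q0 e [Q0 [Q0 [Q0 e] e] e]] e]
  [Q0 [Q0 e [Q0 [Q0 e [Q0 e]] e]] e]

16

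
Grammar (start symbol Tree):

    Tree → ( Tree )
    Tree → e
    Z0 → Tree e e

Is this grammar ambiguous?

Unambiguous

(Z0 is unreachable from Tree, so its rules don't affect L(Tree).) L(Tree) is { openⁿ atom closeⁿ : n ≥ 0 }. The bracket depth fixes n, and the derivation is forced at every step.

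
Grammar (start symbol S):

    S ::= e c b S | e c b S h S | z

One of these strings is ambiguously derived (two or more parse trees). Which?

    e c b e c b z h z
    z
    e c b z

e c b e c b z h z

e c b e c b z h z: 2 trees
z: 1 tree
e c b z: 1 tree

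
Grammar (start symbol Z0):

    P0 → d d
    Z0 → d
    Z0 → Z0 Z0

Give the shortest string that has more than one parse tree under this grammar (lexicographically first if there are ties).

length 1: no string has ≥2 trees
length 2: no string has ≥2 trees
length 3: d d d has 2 parse trees

Two derivations of d d d:
  Z0 ⇒ Z0 Z0 ⇒ d Z0 ⇒ d Z0 Z0 ⇒ d d Z0 ⇒ d d d
  Z0 ⇒ Z0 Z0 ⇒ Z0 Z0 Z0 ⇒ d Z0 Z0 ⇒ d d Z0 ⇒ d d d

d d d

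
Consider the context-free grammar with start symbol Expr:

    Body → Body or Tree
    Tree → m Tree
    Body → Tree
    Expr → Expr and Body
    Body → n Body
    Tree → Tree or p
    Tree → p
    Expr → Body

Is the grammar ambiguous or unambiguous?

Witness: p or p

Derivation 1: Expr ⇒ Body ⇒ Body or Tree ⇒ Tree or Tree ⇒ p or Tree ⇒ p or p
Derivation 2: Expr ⇒ Body ⇒ Tree ⇒ Tree or p ⇒ p or p

Two distinct leftmost derivations for the same string.

Ambiguous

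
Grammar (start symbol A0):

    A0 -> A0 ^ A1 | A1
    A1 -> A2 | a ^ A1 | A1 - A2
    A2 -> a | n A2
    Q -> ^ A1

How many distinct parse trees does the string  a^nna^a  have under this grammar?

Parse trees for a^nna^a:
  [A0 [A0 [A0 [A1 [A2 a]]] ^ [A1 [A2 n [A2 n [A2 a]]]]] ^ [A1 [A2 a]]]
  [A0 [A0 [A1 a ^ [A1 [A2 n [A2 n [A2 a]]]]]] ^ [A1 [A2 a]]]

2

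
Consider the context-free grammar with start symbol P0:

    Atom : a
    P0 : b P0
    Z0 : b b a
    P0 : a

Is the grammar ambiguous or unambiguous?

Unambiguous

Only P0 is reachable from P0; ignoring the rest: Each reachable nonterminal has at most one production per leading terminal, and all productions are right-linear; the derivation is determined token-by-token.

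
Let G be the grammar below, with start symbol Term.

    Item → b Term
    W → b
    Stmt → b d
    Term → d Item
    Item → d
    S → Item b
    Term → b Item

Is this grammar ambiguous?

(W, Stmt, S are unreachable from Term, so their rules don't affect L(Term).) Each reachable nonterminal has at most one production per leading terminal, and all productions are right-linear; the derivation is determined token-by-token.

Unambiguous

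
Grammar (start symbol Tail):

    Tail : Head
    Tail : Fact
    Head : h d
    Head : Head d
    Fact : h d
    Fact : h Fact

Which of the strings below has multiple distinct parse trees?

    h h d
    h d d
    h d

h h d: 1 tree
h d d: 1 tree
h d: 2 trees

h d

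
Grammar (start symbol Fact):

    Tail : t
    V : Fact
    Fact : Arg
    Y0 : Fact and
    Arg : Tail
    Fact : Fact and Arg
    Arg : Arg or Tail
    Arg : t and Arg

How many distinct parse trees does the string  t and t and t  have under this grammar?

Parse trees for t and t and t:
  [Fact [Arg t and [Arg t and [Arg [Tail t]]]]]
  [Fact [Fact [Arg [Tail t]]] and [Arg t and [Arg [Tail t]]]]
  [Fact [Fact [Arg t and [Arg [Tail t]]]] and [Arg [Tail t]]]
  [Fact [Fact [Fact [Arg [Tail t]]] and [Arg [Tail t]]] and [Arg [Tail t]]]

4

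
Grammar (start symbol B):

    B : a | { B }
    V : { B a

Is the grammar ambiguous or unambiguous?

(V is unreachable from B, so its rules don't affect L(B).) Each string is a nest of matched brackets around a single atom. An opening bracket forces the recursive rule; an atom forces the base rule.

Unambiguous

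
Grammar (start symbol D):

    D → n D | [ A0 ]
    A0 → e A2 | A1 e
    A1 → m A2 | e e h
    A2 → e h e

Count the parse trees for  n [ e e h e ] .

Parse trees for n [ e e h e ]:
  [D n [D [ [A0 e [A2 e h e]] ]]]
  [D n [D [ [A0 [A1 e e h] e] ]]]

2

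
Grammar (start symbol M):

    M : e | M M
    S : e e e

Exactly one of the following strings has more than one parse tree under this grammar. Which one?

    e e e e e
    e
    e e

e e e e e

e e e e e: 14 trees
e: 1 tree
e e: 1 tree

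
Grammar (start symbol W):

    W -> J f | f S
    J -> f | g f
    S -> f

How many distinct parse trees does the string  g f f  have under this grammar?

Parse trees for g f f:
  [W [J g f] f]

1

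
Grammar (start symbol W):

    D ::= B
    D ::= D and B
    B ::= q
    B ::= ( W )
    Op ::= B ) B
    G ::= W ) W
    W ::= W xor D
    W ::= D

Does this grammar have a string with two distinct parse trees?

(Op, G are unreachable from W, so their rules don't affect L(W).) This is a standard precedence ladder (W over D over B), with each level left-recursive on its own operator ('xor' at W, 'and' at D). That structure is LR(1), hence unambiguous.

Unambiguous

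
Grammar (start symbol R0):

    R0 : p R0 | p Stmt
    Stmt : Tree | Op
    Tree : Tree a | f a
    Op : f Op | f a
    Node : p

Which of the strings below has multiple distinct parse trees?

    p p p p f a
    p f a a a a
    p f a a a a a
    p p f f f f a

p p p p f a: 2 trees
p f a a a a: 1 tree
p f a a a a a: 1 tree
p p f f f f a: 1 tree

p p p p f a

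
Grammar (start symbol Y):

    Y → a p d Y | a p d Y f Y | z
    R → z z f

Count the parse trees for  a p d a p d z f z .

2

Parse trees for a p d a p d z f z:
  [Y a p d [Y a p d [Y z] f [Y z]]]
  [Y a p d [Y a p d [Y z]] f [Y z]]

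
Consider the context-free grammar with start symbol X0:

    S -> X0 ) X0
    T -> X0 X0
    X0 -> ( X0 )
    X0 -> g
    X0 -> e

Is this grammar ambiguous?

Only X0 is reachable from X0; ignoring the rest: Each string is a nest of matched brackets around a single atom. An opening bracket forces the recursive rule; an atom forces the base rule.

Unambiguous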